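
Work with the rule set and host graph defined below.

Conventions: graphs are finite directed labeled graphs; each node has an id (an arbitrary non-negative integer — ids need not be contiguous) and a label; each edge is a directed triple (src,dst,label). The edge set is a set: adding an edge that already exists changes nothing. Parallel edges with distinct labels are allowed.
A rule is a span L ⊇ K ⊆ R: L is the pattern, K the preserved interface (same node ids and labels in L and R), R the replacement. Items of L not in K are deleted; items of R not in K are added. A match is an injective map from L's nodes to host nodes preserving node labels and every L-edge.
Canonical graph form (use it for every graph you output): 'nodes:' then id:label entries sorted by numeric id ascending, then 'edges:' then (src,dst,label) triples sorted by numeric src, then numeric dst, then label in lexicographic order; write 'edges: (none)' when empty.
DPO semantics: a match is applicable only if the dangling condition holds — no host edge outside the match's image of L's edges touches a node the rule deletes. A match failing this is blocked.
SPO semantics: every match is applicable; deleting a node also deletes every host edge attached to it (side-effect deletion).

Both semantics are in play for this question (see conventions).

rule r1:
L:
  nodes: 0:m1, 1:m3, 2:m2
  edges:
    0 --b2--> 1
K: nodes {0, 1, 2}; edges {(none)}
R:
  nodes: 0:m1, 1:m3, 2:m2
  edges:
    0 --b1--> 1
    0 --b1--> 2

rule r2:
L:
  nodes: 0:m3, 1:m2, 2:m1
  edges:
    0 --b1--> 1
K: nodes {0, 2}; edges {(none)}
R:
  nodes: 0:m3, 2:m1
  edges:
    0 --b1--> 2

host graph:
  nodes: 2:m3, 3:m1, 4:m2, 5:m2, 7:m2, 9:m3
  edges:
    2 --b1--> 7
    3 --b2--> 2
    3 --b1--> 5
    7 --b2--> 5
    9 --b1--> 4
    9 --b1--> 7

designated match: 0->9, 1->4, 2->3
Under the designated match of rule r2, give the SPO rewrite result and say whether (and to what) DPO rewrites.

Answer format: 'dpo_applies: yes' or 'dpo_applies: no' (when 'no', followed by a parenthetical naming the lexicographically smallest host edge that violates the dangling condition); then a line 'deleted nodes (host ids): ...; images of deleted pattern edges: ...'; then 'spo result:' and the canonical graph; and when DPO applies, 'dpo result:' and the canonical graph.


dpo_applies: yes
deleted nodes (host ids): 4; images of deleted pattern edges: (9,4,b1)
spo result:
nodes: 2:m3, 3:m1, 5:m2, 7:m2, 9:m3
edges: (2,7,b1); (3,2,b2); (3,5,b1); (7,5,b2); (9,3,b1); (9,7,b1)
dpo result:
nodes: 2:m3, 3:m1, 5:m2, 7:m2, 9:m3
edges: (2,7,b1); (3,2,b2); (3,5,b1); (7,5,b2); (9,3,b1); (9,7,b1)


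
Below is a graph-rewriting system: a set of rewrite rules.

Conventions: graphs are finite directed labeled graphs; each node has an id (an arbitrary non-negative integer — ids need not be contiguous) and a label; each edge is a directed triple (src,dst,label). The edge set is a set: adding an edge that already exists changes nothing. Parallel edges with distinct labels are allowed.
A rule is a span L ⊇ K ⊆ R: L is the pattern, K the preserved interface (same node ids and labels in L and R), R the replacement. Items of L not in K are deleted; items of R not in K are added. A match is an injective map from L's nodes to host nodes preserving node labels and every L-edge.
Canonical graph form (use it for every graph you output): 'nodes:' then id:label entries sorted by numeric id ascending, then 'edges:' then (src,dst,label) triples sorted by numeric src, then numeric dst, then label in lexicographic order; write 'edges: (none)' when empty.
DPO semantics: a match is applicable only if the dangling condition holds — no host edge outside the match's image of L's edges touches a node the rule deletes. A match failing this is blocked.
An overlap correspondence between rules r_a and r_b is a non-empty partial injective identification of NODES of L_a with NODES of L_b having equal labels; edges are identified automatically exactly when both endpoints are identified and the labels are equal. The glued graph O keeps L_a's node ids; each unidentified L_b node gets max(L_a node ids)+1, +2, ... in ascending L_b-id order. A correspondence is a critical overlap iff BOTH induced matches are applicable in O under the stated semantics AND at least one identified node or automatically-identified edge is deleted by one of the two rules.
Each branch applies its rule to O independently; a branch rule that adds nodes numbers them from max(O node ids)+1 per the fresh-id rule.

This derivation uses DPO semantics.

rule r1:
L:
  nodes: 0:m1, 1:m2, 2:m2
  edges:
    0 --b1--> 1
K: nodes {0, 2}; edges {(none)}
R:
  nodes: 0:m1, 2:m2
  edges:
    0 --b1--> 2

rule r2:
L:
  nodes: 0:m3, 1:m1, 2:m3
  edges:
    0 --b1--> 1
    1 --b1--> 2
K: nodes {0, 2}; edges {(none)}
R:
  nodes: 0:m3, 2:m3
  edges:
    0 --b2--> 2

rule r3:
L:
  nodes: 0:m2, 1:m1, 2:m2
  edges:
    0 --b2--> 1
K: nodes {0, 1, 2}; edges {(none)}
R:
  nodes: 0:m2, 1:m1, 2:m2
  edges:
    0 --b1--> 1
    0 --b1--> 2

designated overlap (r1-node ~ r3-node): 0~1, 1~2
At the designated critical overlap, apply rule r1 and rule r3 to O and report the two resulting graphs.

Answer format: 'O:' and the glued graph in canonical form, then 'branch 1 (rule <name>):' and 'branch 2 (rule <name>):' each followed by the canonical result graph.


O:
nodes: 0:m1, 1:m2, 2:m2, 3:m2
edges: (0,1,b1); (3,0,b2)
branch 1 (rule r1):
nodes: 0:m1, 2:m2, 3:m2
edges: (0,2,b1); (3,0,b2)
branch 2 (rule r3):
nodes: 0:m1, 1:m2, 2:m2, 3:m2
edges: (0,1,b1); (3,0,b1); (3,1,b1)


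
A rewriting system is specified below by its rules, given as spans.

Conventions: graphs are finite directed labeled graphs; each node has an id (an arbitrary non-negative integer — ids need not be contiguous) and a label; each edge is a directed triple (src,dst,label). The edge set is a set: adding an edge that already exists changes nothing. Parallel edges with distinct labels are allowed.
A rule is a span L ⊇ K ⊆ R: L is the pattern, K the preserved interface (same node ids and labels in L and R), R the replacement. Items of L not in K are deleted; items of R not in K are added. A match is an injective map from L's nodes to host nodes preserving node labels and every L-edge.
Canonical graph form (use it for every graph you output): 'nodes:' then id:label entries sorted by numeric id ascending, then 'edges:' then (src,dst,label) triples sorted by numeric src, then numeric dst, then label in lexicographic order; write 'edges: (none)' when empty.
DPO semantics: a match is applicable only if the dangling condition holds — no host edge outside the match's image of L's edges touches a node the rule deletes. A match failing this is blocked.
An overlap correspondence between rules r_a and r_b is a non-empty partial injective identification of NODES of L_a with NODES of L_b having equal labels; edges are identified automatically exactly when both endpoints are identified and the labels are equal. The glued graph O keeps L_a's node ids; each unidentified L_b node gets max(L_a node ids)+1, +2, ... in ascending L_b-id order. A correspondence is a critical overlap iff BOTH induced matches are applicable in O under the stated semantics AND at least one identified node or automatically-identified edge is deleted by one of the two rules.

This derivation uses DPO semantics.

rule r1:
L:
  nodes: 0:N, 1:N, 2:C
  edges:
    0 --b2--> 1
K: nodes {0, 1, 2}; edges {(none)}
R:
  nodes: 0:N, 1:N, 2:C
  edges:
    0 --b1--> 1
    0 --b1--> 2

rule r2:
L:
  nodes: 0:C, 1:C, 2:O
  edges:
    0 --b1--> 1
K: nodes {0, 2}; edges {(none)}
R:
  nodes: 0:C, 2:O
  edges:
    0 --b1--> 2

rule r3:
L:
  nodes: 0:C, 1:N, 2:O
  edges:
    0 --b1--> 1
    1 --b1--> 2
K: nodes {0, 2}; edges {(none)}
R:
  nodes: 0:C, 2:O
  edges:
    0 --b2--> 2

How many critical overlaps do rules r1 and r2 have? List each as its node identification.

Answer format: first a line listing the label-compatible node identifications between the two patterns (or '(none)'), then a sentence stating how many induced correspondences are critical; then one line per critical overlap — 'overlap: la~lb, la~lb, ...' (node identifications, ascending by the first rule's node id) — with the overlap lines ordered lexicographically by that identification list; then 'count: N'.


label-compatible node identifications between L(r1) and L(r2): 2~0, 2~1
1 of the induced correspondences is a critical overlap of r1 and r2.
overlap: 2~1
count: 1


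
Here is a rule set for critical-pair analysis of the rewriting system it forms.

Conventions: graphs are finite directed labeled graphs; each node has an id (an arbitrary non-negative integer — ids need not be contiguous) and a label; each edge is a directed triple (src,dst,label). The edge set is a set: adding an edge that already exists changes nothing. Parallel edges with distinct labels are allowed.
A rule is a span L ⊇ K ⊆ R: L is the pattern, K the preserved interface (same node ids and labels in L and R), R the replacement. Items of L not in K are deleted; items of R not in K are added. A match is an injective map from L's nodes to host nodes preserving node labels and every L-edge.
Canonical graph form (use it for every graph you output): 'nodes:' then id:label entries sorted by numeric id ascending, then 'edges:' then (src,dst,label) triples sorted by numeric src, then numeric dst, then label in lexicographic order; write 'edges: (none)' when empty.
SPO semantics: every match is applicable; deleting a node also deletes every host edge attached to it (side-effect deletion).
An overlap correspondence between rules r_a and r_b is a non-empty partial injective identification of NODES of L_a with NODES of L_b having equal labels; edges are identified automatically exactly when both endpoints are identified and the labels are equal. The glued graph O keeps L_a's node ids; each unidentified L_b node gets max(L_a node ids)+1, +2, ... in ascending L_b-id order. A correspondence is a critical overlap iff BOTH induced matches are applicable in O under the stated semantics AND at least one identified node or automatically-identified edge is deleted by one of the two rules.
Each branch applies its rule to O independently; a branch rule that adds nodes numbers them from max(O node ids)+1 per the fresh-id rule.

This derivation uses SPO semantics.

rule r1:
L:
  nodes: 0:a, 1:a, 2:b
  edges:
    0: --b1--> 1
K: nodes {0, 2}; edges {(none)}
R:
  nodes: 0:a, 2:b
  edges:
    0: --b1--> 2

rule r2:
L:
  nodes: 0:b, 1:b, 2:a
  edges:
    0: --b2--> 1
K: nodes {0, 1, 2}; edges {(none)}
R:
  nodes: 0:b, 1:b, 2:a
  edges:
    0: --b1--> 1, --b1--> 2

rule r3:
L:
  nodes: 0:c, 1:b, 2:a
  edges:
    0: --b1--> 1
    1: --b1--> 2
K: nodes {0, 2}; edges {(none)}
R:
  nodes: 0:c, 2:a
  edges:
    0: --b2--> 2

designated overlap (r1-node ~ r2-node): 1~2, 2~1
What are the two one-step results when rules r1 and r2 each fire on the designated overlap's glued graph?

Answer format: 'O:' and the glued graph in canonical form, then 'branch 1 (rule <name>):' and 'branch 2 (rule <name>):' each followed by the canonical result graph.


O:
nodes: 0:a, 1:a, 2:b, 3:b
edges: (0,1,b1); (3,2,b2)
branch 1 (rule r1):
nodes: 0:a, 2:b, 3:b
edges: (0,2,b1); (3,2,b2)
branch 2 (rule r2):
nodes: 0:a, 1:a, 2:b, 3:b
edges: (0,1,b1); (3,1,b1); (3,2,b1)


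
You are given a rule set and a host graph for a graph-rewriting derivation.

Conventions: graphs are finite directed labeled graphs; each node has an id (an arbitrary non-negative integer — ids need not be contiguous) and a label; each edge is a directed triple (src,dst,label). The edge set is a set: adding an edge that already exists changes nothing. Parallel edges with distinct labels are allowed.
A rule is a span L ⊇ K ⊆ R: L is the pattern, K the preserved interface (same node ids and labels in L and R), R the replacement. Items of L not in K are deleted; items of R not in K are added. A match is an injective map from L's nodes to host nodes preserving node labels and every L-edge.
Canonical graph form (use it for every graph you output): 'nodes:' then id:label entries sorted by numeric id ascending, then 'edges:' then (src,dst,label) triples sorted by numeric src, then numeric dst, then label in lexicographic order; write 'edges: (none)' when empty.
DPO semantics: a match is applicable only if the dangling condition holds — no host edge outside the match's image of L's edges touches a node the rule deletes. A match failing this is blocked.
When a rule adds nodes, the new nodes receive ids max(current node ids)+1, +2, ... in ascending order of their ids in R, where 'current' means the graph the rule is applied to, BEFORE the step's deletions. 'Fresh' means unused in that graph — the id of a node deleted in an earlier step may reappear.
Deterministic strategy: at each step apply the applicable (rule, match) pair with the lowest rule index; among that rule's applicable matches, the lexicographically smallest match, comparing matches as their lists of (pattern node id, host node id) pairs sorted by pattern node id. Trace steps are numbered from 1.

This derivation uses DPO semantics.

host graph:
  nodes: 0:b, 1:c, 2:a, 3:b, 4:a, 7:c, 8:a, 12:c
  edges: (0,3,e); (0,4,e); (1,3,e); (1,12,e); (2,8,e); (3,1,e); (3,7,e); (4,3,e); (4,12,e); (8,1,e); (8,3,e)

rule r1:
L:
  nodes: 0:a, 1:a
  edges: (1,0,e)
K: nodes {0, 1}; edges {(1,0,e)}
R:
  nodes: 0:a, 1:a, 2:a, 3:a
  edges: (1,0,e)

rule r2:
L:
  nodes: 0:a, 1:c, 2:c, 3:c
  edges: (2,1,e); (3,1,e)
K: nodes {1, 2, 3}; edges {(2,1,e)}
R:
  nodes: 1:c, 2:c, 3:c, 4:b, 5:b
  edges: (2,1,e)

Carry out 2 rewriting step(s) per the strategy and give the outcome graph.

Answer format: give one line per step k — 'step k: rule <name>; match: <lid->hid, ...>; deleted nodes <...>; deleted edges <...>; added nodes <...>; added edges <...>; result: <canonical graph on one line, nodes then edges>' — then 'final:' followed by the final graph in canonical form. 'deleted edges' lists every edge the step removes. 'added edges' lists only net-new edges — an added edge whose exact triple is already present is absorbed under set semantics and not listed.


step 1: rule r1; match: 0->8, 1->2; deleted nodes (none); deleted edges (none); added nodes 13, 14; added edges (none); result: nodes: 0:b, 1:c, 2:a, 3:b, 4:a, 7:c, 8:a, 12:c, 13:a, 14:a edges: (0,3,e); (0,4,e); (1,3,e); (1,12,e); (2,8,e); (3,1,e); (3,7,e); (4,3,e); (4,12,e); (8,1,e); (8,3,e)
step 2: rule r1; match: 0->8, 1->2; deleted nodes (none); deleted edges (none); added nodes 15, 16; added edges (none); result: nodes: 0:b, 1:c, 2:a, 3:b, 4:a, 7:c, 8:a, 12:c, 13:a, 14:a, 15:a, 16:a edges: (0,3,e); (0,4,e); (1,3,e); (1,12,e); (2,8,e); (3,1,e); (3,7,e); (4,3,e); (4,12,e); (8,1,e); (8,3,e)
final:
nodes: 0:b, 1:c, 2:a, 3:b, 4:a, 7:c, 8:a, 12:c, 13:a, 14:a, 15:a, 16:a
edges: (0,3,e); (0,4,e); (1,3,e); (1,12,e); (2,8,e); (3,1,e); (3,7,e); (4,3,e); (4,12,e); (8,1,e); (8,3,e)


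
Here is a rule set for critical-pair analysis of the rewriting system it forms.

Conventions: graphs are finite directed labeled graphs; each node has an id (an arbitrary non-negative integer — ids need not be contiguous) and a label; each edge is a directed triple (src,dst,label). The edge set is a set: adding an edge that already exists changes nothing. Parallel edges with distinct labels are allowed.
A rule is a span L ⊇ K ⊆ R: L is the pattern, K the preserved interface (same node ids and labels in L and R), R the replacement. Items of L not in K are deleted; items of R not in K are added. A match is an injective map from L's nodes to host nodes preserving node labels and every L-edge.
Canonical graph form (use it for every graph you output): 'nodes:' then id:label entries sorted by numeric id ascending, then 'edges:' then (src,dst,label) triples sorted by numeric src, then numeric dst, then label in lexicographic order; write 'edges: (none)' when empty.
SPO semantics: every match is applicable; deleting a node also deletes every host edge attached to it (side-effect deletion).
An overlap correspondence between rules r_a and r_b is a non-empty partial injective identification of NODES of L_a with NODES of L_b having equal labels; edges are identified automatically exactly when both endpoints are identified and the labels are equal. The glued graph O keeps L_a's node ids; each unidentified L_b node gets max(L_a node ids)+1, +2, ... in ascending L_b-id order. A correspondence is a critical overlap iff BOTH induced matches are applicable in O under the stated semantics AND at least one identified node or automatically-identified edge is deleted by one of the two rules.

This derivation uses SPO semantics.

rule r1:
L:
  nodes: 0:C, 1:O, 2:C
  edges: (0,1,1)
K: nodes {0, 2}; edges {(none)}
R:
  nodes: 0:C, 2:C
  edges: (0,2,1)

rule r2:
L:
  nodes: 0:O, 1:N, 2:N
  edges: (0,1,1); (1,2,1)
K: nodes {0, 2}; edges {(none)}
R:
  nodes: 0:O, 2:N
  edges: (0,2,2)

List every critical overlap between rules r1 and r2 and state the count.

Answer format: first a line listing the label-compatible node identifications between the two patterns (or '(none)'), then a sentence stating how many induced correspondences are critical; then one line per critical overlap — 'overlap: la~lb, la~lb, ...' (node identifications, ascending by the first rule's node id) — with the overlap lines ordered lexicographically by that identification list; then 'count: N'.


label-compatible node identifications between L(r1) and L(r2): 1~0
1 of the induced correspondences is a critical overlap of r1 and r2.
overlap: 1~0
count: 1


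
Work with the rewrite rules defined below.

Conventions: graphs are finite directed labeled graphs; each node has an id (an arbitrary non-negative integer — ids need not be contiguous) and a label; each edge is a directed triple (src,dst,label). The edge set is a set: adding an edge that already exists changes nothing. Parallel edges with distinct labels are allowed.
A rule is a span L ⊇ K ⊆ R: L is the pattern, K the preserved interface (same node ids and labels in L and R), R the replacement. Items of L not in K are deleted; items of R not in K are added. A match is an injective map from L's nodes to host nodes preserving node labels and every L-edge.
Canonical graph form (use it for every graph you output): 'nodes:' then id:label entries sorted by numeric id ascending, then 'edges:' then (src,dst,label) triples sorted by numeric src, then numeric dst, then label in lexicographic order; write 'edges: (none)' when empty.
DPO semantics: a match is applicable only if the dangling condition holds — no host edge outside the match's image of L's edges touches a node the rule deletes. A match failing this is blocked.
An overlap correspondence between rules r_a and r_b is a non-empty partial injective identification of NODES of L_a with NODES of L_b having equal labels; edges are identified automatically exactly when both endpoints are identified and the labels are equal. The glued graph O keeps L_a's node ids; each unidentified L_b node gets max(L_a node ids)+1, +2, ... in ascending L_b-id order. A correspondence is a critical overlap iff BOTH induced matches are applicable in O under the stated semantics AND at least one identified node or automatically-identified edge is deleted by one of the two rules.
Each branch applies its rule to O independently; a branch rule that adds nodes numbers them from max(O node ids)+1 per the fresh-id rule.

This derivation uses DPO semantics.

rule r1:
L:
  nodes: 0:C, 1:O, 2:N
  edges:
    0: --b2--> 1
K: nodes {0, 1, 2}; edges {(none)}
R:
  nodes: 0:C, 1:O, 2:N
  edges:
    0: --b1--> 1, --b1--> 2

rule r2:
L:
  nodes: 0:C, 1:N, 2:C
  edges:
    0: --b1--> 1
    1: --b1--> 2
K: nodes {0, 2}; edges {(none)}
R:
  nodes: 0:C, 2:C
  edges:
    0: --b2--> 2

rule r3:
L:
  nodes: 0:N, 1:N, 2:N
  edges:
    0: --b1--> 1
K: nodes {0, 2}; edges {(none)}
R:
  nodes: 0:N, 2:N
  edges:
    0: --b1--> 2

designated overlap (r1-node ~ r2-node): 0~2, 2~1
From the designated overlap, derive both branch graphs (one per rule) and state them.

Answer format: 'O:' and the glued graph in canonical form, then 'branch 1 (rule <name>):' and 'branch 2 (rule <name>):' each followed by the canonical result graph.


O:
nodes: 0:C, 1:O, 2:N, 3:C
edges: (0,1,b2); (2,0,b1); (3,2,b1)
branch 1 (rule r1):
nodes: 0:C, 1:O, 2:N, 3:C
edges: (0,1,b1); (0,2,b1); (2,0,b1); (3,2,b1)
branch 2 (rule r2):
nodes: 0:C, 1:O, 3:C
edges: (0,1,b2); (3,0,b2)


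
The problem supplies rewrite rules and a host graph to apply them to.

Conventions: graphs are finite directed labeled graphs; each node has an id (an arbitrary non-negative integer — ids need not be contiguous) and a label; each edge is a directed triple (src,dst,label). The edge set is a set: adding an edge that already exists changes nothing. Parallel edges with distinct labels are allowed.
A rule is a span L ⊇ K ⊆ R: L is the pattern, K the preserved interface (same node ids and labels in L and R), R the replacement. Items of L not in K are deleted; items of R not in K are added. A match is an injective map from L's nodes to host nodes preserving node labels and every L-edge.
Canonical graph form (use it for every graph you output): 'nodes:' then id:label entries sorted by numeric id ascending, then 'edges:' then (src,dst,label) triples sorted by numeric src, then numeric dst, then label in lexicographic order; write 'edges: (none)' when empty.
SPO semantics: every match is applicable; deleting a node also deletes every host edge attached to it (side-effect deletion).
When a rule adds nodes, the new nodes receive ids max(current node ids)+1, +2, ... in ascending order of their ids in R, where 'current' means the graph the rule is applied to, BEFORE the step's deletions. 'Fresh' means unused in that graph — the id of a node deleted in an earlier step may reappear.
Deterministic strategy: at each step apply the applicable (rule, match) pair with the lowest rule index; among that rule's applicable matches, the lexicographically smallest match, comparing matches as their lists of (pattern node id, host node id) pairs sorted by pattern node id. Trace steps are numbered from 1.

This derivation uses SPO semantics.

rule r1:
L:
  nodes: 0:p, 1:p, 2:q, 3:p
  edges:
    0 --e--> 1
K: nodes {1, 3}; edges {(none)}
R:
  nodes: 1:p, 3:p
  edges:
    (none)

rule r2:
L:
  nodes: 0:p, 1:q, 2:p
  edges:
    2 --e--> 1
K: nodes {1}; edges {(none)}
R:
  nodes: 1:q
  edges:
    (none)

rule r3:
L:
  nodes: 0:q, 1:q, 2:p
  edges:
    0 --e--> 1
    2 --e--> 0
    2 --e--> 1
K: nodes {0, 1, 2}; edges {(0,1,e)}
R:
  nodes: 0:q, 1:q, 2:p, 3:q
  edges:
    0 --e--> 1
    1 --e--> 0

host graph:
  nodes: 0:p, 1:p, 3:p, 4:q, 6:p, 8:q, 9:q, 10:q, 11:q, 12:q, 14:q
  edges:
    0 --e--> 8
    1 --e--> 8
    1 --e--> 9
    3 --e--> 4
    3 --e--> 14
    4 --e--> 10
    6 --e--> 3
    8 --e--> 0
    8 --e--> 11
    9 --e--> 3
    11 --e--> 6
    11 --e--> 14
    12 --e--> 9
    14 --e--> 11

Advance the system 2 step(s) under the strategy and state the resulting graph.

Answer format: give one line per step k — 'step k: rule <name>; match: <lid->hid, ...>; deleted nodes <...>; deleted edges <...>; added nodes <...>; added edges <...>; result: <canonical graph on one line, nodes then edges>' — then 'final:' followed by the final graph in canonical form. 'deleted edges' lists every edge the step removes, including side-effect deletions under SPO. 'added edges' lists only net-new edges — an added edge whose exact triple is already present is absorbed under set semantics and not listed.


step 1: rule r1; match: 0->6, 1->3, 2->4, 3->0; deleted nodes 4, 6; deleted edges (3,4,e); (4,10,e); (6,3,e); (11,6,e); added nodes (none); added edges (none); result: nodes: 0:p, 1:p, 3:p, 8:q, 9:q, 10:q, 11:q, 12:q, 14:q edges: (0,8,e); (1,8,e); (1,9,e); (3,14,e); (8,0,e); (8,11,e); (9,3,e); (11,14,e); (12,9,e); (14,11,e)
step 2: rule r2; match: 0->0, 1->8, 2->1; deleted nodes 0, 1; deleted edges (0,8,e); (1,8,e); (1,9,e); (8,0,e); added nodes (none); added edges (none); result: nodes: 3:p, 8:q, 9:q, 10:q, 11:q, 12:q, 14:q edges: (3,14,e); (8,11,e); (9,3,e); (11,14,e); (12,9,e); (14,11,e)
final:
nodes: 3:p, 8:q, 9:q, 10:q, 11:q, 12:q, 14:q
edges: (3,14,e); (8,11,e); (9,3,e); (11,14,e); (12,9,e); (14,11,e)


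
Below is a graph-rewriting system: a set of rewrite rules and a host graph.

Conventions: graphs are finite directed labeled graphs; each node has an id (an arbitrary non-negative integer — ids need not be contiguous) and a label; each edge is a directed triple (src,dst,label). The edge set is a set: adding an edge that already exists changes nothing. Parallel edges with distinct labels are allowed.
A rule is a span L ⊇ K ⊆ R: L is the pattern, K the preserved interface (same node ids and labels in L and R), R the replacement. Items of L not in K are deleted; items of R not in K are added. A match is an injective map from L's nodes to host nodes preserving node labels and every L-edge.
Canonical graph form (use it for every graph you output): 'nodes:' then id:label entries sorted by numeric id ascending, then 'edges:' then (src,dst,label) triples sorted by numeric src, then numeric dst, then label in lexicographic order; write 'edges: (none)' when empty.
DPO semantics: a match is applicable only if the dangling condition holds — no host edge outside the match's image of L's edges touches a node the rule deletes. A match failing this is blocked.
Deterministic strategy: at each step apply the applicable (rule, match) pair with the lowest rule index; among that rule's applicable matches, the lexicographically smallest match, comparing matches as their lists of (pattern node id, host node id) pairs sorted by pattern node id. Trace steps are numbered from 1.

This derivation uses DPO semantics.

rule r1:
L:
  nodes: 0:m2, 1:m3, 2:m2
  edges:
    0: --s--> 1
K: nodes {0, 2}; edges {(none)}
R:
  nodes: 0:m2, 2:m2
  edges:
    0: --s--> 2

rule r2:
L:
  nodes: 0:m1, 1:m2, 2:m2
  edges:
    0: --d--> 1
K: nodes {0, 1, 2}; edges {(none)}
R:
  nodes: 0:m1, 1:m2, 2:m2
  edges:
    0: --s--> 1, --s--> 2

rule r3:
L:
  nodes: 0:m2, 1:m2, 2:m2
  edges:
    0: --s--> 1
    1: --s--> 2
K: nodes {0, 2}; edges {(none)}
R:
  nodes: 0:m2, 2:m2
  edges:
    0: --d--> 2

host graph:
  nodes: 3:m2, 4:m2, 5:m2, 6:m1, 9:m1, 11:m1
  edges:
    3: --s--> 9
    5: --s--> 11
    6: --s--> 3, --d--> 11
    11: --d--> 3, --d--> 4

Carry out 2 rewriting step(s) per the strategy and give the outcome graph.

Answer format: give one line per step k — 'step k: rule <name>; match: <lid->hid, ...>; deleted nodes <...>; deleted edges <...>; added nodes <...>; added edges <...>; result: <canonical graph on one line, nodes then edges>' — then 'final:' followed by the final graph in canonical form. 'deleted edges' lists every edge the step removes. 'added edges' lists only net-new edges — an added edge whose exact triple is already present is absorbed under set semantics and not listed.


step 1: rule r2; match: 0->11, 1->3, 2->4; deleted nodes (none); deleted edges (11,3,d); added nodes (none); added edges (11,3,s); (11,4,s); result: nodes: 3:m2, 4:m2, 5:m2, 6:m1, 9:m1, 11:m1 edges: (3,9,s); (5,11,s); (6,3,s); (6,11,d); (11,3,s); (11,4,d); (11,4,s)
step 2: rule r2; match: 0->11, 1->4, 2->3; deleted nodes (none); deleted edges (11,4,d); added nodes (none); added edges (none); result: nodes: 3:m2, 4:m2, 5:m2, 6:m1, 9:m1, 11:m1 edges: (3,9,s); (5,11,s); (6,3,s); (6,11,d); (11,3,s); (11,4,s)
final:
nodes: 3:m2, 4:m2, 5:m2, 6:m1, 9:m1, 11:m1
edges: (3,9,s); (5,11,s); (6,3,s); (6,11,d); (11,3,s); (11,4,s)


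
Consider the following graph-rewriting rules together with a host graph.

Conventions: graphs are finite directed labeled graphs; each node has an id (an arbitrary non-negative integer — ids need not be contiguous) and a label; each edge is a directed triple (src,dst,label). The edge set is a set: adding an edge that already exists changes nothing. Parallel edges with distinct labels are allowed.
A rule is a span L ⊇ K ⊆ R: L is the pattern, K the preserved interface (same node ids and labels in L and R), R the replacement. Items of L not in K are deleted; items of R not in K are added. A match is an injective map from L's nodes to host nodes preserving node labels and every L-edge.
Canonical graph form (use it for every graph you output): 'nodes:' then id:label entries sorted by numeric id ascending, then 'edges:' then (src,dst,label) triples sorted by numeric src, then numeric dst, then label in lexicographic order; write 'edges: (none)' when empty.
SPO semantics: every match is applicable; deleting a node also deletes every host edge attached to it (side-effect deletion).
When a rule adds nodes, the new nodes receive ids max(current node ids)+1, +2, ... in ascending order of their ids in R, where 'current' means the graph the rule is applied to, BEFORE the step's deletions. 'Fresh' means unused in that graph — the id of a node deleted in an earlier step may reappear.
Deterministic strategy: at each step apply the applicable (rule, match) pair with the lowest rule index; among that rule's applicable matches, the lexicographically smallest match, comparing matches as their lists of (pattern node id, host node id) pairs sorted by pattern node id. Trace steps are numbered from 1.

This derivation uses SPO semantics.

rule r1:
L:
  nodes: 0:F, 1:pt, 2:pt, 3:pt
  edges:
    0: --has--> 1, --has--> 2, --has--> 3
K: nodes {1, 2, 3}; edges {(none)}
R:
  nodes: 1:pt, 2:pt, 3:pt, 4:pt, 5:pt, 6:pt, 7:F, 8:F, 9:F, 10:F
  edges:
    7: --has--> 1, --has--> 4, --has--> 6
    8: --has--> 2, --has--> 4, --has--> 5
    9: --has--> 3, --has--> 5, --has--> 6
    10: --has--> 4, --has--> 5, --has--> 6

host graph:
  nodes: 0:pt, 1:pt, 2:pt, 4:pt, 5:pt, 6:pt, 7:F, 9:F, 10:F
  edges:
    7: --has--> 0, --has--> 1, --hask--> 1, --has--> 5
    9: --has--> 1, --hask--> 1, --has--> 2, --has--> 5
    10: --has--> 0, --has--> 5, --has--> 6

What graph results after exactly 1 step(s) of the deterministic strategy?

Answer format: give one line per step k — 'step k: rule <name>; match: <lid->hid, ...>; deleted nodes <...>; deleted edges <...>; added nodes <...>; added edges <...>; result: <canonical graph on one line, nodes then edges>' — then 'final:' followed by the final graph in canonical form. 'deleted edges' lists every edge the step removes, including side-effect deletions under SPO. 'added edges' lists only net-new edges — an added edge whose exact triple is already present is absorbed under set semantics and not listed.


step 1: rule r1; match: 0->7, 1->0, 2->1, 3->5; deleted nodes 7; deleted edges (7,0,has); (7,1,has); (7,1,hask); (7,5,has); added nodes 11, 12, 13, 14, 15, 16, 17; added edges (14,0,has); (14,11,has); (14,13,has); (15,1,has); (15,11,has); (15,12,has); (16,5,has); (16,12,has); (16,13,has); (17,11,has); (17,12,has); (17,13,has); result: nodes: 0:pt, 1:pt, 2:pt, 4:pt, 5:pt, 6:pt, 9:F, 10:F, 11:pt, 12:pt, 13:pt, 14:F, 15:F, 16:F, 17:F edges: (9,1,has); (9,1,hask); (9,2,has); (9,5,has); (10,0,has); (10,5,has); (10,6,has); (14,0,has); (14,11,has); (14,13,has); (15,1,has); (15,11,has); (15,12,has); (16,5,has); (16,12,has); (16,13,has); (17,11,has); (17,12,has); (17,13,has)
final:
nodes: 0:pt, 1:pt, 2:pt, 4:pt, 5:pt, 6:pt, 9:F, 10:F, 11:pt, 12:pt, 13:pt, 14:F, 15:F, 16:F, 17:F
edges: (9,1,has); (9,1,hask); (9,2,has); (9,5,has); (10,0,has); (10,5,has); (10,6,has); (14,0,has); (14,11,has); (14,13,has); (15,1,has); (15,11,has); (15,12,has); (16,5,has); (16,12,has); (16,13,has); (17,11,has); (17,12,has); (17,13,has)


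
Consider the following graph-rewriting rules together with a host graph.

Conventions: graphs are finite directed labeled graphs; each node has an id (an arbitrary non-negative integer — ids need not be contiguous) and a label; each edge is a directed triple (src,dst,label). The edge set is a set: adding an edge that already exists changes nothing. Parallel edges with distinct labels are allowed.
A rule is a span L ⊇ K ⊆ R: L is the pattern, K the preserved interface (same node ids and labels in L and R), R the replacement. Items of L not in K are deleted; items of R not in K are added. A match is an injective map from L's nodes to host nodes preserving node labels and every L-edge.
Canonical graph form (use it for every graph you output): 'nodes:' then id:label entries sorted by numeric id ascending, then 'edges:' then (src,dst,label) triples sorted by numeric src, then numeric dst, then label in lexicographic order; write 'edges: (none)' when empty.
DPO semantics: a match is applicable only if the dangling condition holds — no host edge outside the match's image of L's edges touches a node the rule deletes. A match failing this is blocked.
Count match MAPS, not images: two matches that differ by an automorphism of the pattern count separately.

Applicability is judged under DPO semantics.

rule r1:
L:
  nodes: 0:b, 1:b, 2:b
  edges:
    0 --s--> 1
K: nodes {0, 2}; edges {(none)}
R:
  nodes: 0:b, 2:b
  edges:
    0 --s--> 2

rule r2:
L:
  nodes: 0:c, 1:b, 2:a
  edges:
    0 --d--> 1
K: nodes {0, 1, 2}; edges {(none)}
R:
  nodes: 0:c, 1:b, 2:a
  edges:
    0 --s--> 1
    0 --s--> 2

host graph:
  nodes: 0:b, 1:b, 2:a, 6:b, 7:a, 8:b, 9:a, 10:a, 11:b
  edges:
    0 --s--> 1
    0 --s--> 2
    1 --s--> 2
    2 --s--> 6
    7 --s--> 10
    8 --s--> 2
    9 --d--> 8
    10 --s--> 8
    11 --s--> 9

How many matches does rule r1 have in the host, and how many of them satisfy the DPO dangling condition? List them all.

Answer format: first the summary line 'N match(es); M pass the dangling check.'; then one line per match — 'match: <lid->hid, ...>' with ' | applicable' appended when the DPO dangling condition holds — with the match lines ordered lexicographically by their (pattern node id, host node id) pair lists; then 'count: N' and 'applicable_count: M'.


3 match(es); 0 pass the dangling check.
match: 0->0, 1->1, 2->6
match: 0->0, 1->1, 2->8
match: 0->0, 1->1, 2->11
count: 3
applicable_count: 0


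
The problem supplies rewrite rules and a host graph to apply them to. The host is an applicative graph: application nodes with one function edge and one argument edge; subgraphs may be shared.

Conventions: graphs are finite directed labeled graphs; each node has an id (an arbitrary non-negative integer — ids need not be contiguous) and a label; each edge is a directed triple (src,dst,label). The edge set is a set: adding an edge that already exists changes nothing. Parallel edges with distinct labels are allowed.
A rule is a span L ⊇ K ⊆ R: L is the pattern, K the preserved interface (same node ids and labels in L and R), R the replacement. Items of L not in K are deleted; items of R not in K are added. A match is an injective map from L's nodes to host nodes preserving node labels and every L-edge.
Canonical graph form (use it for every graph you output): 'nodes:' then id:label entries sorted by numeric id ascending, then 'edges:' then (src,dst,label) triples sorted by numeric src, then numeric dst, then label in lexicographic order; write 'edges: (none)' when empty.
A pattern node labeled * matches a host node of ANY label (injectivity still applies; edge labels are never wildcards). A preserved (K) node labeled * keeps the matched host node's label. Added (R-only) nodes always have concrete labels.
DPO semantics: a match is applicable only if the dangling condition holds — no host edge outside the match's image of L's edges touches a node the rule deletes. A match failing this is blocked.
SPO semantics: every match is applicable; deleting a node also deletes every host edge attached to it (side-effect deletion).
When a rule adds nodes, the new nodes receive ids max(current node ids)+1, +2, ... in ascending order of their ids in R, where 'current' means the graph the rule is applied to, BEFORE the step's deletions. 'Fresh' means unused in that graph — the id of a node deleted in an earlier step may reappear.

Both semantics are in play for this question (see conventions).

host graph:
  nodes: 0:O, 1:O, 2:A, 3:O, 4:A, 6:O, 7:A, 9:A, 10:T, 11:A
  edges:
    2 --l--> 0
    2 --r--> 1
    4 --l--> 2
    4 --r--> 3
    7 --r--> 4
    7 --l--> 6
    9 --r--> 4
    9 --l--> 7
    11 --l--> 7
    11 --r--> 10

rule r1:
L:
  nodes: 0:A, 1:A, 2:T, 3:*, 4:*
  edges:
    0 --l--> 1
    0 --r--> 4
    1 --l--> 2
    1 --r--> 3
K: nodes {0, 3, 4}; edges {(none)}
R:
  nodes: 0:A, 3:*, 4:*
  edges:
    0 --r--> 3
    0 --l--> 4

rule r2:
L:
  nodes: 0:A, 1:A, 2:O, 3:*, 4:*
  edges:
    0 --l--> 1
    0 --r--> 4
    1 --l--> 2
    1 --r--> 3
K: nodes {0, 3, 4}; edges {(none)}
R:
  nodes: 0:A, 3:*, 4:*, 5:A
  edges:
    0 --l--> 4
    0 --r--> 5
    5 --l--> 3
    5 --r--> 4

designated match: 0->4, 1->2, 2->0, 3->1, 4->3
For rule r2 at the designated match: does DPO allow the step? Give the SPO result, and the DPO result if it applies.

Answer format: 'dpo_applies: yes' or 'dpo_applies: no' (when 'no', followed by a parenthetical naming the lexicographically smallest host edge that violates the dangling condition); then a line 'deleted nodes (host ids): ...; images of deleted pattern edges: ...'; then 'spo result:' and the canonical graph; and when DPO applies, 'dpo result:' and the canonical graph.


dpo_applies: yes
deleted nodes (host ids): 0, 2; images of deleted pattern edges: (2,0,l); (2,1,r); (4,2,l); (4,3,r)
spo result:
nodes: 1:O, 3:O, 4:A, 6:O, 7:A, 9:A, 10:T, 11:A, 12:A
edges: (4,3,l); (4,12,r); (7,4,r); (7,6,l); (9,4,r); (9,7,l); (11,7,l); (11,10,r); (12,1,l); (12,3,r)
dpo result:
nodes: 1:O, 3:O, 4:A, 6:O, 7:A, 9:A, 10:T, 11:A, 12:A
edges: (4,3,l); (4,12,r); (7,4,r); (7,6,l); (9,4,r); (9,7,l); (11,7,l); (11,10,r); (12,1,l); (12,3,r)


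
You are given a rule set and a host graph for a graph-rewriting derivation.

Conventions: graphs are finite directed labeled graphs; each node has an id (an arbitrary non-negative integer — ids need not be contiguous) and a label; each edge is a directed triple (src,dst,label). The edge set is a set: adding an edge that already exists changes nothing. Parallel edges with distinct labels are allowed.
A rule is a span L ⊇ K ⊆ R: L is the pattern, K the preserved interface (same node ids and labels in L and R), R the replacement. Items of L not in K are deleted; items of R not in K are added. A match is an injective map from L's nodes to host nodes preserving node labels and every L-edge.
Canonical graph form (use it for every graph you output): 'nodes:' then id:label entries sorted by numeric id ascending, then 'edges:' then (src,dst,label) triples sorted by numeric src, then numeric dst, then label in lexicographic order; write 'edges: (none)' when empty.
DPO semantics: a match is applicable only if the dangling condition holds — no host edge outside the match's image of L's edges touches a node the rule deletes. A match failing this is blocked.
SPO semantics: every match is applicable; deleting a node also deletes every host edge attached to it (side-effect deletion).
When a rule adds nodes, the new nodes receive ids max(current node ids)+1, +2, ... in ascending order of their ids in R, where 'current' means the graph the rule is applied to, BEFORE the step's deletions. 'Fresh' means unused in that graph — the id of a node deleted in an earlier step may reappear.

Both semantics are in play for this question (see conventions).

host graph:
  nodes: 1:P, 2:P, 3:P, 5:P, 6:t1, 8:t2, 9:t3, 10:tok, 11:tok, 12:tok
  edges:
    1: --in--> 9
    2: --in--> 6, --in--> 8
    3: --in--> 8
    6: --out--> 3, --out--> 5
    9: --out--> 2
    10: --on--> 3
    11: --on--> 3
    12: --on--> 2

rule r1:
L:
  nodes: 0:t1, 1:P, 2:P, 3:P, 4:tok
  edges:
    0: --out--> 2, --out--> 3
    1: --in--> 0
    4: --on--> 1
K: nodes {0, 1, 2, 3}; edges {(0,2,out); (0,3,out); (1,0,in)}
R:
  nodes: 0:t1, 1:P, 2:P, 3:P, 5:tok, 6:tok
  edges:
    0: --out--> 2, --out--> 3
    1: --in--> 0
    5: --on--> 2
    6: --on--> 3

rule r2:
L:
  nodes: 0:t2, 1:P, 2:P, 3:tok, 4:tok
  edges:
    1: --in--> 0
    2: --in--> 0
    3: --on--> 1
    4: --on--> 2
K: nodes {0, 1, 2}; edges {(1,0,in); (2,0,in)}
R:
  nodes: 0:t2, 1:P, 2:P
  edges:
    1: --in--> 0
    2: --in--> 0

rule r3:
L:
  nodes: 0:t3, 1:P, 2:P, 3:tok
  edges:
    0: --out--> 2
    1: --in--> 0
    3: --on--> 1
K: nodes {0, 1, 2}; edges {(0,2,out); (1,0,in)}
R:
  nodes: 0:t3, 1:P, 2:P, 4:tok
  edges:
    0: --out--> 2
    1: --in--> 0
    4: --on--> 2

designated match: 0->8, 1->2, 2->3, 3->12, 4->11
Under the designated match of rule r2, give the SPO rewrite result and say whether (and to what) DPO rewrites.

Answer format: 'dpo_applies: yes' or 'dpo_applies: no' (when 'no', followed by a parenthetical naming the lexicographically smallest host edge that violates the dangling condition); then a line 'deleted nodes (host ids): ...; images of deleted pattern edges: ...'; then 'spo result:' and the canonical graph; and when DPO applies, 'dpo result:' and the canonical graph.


dpo_applies: yes
deleted nodes (host ids): 11, 12; images of deleted pattern edges: (11,3,on); (12,2,on)
spo result:
nodes: 1:P, 2:P, 3:P, 5:P, 6:t1, 8:t2, 9:t3, 10:tok
edges: (1,9,in); (2,6,in); (2,8,in); (3,8,in); (6,3,out); (6,5,out); (9,2,out); (10,3,on)
dpo result:
nodes: 1:P, 2:P, 3:P, 5:P, 6:t1, 8:t2, 9:t3, 10:tok
edges: (1,9,in); (2,6,in); (2,8,in); (3,8,in); (6,3,out); (6,5,out); (9,2,out); (10,3,on)
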